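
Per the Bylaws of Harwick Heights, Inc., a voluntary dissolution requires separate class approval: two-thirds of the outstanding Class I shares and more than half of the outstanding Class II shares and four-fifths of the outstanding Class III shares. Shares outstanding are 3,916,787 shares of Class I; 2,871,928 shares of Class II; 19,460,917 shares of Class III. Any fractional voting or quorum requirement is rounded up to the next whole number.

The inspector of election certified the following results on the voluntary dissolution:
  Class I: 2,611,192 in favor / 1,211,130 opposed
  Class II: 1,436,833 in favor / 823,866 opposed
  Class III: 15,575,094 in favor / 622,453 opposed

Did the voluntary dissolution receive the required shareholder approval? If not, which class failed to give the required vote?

Class I: 2/3 of 3916787 = 2611191.33, rounded up to 2611192; 2,611,192 required, 2,611,192 in favor — approved.
Class II: a majority of 2871928 is 1435965; 1,435,965 required, 1,436,833 in favor — approved.
Class III: 4/5 of 19460917 = 15568733.60, rounded up to 15568734; 15,568,734 required, 15,575,094 in favor — approved.

Approved — every class gave the required vote.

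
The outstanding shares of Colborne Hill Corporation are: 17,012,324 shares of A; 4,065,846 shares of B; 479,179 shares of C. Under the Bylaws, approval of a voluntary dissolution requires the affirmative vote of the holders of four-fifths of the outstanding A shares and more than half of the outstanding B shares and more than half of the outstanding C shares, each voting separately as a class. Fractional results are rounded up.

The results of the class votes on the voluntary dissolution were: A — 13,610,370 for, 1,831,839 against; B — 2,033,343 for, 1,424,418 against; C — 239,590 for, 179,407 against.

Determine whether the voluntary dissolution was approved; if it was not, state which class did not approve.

Approved — every class gave the required vote.

A: 4/5 of 17012324 = 13609859.20, rounded up to 13609860; 13,609,860 required, 13,610,370 in favor — approved.
B: a majority of 4065846 is 2032924; 2,032,924 required, 2,033,343 in favor — approved.
C: a majority of 479179 is 239590; 239,590 required, 239,590 in favor — approved.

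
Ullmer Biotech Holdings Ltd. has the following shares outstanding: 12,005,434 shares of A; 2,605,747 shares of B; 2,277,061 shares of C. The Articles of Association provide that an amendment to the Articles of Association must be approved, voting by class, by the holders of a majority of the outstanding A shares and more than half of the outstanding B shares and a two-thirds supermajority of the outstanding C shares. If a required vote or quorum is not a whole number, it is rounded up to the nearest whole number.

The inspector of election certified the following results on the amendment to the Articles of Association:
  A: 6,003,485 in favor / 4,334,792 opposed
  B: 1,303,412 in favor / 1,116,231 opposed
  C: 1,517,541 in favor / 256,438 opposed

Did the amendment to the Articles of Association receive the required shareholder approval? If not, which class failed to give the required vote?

Not approved — the C shares did not give the required vote.

A: a majority of 12005434 is 6002718; 6,002,718 required, 6,003,485 in favor — approved.
B: a majority of 2605747 is 1302874; 1,302,874 required, 1,303,412 in favor — approved.
C: 2/3 of 2277061 = 1518040.67, rounded up to 1518041; 1,518,041 required, 1,517,541 in favor — not approved.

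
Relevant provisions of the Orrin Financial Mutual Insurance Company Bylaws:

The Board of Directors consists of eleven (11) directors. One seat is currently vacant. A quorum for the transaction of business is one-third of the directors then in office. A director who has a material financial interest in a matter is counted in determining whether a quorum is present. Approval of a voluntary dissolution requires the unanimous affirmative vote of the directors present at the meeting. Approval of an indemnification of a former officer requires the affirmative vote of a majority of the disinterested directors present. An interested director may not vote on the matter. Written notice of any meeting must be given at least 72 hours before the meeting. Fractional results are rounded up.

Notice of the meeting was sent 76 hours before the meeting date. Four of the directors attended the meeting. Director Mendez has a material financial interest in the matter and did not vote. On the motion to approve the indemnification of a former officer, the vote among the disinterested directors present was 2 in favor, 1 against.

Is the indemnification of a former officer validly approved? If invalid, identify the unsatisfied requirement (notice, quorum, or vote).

Valid — all requirements satisfied.

Notice: 76 hours given; 72 required (76 ≥ 72). Satisfied.
Quorum: 4 present (interested directors count toward quorum); quorum is 4. Satisfied.
Vote: the indemnification of a former officer requires a majority of the disinterested directors present (4 − 1 = 3). A majority of 3 is 2, so 2 affirmative votes are needed; 2 voted in favor. Satisfied.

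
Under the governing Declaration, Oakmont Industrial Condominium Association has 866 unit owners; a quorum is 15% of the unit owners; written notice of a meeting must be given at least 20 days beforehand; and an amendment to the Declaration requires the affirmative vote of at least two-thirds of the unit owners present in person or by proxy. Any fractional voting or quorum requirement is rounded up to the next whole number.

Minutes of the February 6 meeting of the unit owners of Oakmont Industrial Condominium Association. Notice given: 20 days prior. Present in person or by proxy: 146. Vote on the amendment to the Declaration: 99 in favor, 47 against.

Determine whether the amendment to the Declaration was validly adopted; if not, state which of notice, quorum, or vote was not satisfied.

Notice: 20 days given; 20 required. Satisfied.
Quorum: 15% of 866 = 129.90, rounded up to 130; 146 present. Satisfied.
Vote: requires two-thirds of those present (146); 2/3 of 146 = 97.33, rounded up to 98, so 98 needed; 99 in favor. Satisfied.

Valid — all requirements satisfied.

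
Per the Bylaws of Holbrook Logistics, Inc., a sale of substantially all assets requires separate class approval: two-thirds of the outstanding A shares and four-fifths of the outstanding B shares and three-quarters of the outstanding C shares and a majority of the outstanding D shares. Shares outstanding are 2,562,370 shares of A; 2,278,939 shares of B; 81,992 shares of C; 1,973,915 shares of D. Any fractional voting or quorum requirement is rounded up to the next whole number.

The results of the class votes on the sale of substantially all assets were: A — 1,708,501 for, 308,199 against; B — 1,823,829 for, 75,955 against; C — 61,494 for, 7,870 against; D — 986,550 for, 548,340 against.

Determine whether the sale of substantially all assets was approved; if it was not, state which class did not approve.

Not approved — the D shares did not give the required vote.

A: 2/3 of 2562370 = 1708246.67, rounded up to 1708247; 1,708,247 required, 1,708,501 in favor — approved.
B: 4/5 of 2278939 = 1823151.20, rounded up to 1823152; 1,823,152 required, 1,823,829 in favor — approved.
C: 3/4 of 81992 = 61494; 61,494 required, 61,494 in favor — approved.
D: a majority of 1973915 is 986958; 986,958 required, 986,550 in favor — not approved.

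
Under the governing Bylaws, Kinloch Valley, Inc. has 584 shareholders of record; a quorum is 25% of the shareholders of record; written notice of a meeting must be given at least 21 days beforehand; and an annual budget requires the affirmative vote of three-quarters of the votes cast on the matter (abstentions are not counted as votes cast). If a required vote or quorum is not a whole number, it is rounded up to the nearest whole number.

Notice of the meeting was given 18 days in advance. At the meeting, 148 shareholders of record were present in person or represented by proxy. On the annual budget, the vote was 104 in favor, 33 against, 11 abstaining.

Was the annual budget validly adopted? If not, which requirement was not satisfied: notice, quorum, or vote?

Notice: 18 days given; 21 required. Not satisfied.
Quorum: 25% of 584 = 146; 148 present. Satisfied.
Vote: requires three-fourths of the votes cast (148 − 11 abstaining = 137); 3/4 of 137 = 102.75, rounded up to 103, so 103 needed; 104 in favor. Satisfied.

Invalid — notice requirement not satisfied.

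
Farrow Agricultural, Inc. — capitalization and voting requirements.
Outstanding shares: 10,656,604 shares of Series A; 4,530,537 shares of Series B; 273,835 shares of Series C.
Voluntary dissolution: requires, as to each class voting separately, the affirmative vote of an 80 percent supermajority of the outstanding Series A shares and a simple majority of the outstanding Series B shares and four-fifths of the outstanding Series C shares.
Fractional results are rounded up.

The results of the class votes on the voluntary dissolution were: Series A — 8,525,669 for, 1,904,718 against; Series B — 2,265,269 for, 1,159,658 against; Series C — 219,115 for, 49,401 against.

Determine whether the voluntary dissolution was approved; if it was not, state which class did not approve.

Approved — every class gave the required vote.

Series A: 4/5 of 10656604 = 8525283.20, rounded up to 8525284; 8,525,284 required, 8,525,669 in favor — approved.
Series B: a majority of 4530537 is 2265269; 2,265,269 required, 2,265,269 in favor — approved.
Series C: 4/5 of 273835 = 219068; 219,068 required, 219,115 in favor — approved.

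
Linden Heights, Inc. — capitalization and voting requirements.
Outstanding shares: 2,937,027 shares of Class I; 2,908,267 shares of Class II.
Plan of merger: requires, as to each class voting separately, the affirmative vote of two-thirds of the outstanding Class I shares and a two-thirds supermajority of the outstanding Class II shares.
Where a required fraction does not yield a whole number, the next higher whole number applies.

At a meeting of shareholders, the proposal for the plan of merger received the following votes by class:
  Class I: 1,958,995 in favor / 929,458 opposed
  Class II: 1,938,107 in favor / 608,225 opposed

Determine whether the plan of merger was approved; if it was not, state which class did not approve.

Class I: 2/3 of 2937027 = 1958018; 1,958,018 required, 1,958,995 in favor — approved.
Class II: 2/3 of 2908267 = 1938844.67, rounded up to 1938845; 1,938,845 required, 1,938,107 in favor — not approved.

Not approved — the Class II shares did not give the required vote.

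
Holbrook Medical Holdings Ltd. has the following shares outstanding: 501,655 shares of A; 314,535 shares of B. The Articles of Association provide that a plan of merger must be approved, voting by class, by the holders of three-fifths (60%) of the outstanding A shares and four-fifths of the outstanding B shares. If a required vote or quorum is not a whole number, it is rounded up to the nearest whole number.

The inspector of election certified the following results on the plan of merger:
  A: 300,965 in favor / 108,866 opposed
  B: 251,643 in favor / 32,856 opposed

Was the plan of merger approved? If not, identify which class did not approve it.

Not approved — the A shares did not give the required vote.

A: 3/5 of 501655 = 300993; 300,993 required, 300,965 in favor — not approved.
B: 4/5 of 314535 = 251628; 251,628 required, 251,643 in favor — approved.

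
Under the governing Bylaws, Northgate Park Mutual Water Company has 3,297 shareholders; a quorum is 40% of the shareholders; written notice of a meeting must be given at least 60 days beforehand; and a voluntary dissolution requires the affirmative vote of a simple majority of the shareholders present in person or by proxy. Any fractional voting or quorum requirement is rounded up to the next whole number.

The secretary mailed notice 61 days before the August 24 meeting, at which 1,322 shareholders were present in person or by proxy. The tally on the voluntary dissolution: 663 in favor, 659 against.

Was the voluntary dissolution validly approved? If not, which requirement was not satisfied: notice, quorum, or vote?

Notice: 61 days given; 60 required. Satisfied.
Quorum: 40% of 3,297 = 1,318.80, rounded up to 1,319; 1,322 present. Satisfied.
Vote: requires a majority of those present (1,322); a majority of 1322 is 662, so 662 needed; 663 in favor. Satisfied.

Valid — all requirements satisfied.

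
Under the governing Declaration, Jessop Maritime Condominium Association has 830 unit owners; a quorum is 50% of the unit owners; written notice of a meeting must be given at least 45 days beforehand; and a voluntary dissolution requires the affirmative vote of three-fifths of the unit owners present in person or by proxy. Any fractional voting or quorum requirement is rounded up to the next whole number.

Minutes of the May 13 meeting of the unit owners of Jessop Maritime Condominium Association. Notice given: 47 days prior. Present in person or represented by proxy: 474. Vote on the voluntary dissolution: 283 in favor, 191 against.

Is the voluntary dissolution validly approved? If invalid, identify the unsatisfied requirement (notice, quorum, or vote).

Notice: 47 days given; 45 required. Satisfied.
Quorum: 50% of 830 = 415; 474 present. Satisfied.
Vote: requires three-fifths of those present (474); 3/5 of 474 = 284.40, rounded up to 285, so 285 needed; 283 in favor. Not satisfied.

Invalid — vote requirement not satisfied.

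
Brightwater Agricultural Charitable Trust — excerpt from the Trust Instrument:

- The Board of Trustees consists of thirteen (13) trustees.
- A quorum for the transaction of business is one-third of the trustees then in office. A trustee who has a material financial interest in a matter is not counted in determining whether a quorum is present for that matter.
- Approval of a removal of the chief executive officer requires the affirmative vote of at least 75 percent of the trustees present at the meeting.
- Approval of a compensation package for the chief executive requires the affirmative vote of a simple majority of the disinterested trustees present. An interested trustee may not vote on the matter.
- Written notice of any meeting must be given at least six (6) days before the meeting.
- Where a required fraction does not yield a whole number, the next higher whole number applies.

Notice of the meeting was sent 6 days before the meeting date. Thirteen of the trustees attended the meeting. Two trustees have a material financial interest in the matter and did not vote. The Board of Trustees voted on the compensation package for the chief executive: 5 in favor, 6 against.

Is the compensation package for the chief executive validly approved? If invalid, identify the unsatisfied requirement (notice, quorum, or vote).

Notice: 6 days given; 6 required (6 ≥ 6). Satisfied.
Quorum: 13 present, but the 2 interested trustees do not count, leaving 11. Quorum is 5. Satisfied.
Vote: the compensation package for the chief executive requires a majority of the disinterested trustees present (13 − 2 = 11). A majority of 11 is 6, so 6 affirmative votes are needed; 5 voted in favor. Not satisfied.

Invalid — vote requirement not satisfied.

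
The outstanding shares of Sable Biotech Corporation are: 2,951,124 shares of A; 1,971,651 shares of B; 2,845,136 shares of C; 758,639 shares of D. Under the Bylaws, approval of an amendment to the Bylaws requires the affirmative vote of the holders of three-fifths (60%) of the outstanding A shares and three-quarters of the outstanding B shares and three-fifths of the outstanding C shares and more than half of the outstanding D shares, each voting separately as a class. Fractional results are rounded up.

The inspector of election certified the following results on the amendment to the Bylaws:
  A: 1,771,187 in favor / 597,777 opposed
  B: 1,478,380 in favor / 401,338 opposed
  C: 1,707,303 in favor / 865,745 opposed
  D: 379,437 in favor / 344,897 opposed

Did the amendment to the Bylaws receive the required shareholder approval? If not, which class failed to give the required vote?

Not approved — the B shares did not give the required vote.

A: 3/5 of 2951124 = 1770674.40, rounded up to 1770675; 1,770,675 required, 1,771,187 in favor — approved.
B: 3/4 of 1971651 = 1478738.25, rounded up to 1478739; 1,478,739 required, 1,478,380 in favor — not approved.
C: 3/5 of 2845136 = 1707081.60, rounded up to 1707082; 1,707,082 required, 1,707,303 in favor — approved.
D: a majority of 758639 is 379320; 379,320 required, 379,437 in favor — approved.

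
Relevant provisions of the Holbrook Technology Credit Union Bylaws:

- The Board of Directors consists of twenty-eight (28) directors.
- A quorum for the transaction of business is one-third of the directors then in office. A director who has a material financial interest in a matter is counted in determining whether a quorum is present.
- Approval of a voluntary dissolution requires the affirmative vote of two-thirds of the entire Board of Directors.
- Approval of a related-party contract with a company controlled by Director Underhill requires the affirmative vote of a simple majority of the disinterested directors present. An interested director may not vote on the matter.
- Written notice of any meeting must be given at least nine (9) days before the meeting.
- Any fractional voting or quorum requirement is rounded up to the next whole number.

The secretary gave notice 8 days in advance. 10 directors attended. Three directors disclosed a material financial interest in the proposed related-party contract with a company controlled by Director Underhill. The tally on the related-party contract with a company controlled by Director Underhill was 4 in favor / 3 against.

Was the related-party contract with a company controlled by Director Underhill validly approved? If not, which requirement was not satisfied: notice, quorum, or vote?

Invalid — notice requirement not satisfied.

Notice: 8 days given; 9 required (8 < 9). Not satisfied.
Quorum: 10 present (interested directors count toward quorum); quorum is 10. Satisfied.
Vote: the related-party contract with a company controlled by Director Underhill requires a majority of the disinterested directors present (10 − 3 = 7). A majority of 7 is 4, so 4 affirmative votes are needed; 4 voted in favor. Satisfied.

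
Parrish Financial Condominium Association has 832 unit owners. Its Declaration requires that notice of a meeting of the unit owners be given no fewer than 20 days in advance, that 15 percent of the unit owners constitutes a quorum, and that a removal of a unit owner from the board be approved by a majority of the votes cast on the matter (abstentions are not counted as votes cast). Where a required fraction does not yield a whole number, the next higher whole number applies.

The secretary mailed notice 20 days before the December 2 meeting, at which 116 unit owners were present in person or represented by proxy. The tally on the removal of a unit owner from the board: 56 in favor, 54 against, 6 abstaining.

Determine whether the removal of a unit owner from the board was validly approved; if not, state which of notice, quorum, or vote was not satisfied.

Notice: 20 days given; 20 required. Satisfied.
Quorum: 15% of 832 = 124.80, rounded up to 125; 116 present. Not satisfied.
Vote: requires a majority of the votes cast (116 − 6 abstaining = 110); a majority of 110 is 56, so 56 needed; 56 in favor. Satisfied.

Invalid — quorum requirement not satisfied.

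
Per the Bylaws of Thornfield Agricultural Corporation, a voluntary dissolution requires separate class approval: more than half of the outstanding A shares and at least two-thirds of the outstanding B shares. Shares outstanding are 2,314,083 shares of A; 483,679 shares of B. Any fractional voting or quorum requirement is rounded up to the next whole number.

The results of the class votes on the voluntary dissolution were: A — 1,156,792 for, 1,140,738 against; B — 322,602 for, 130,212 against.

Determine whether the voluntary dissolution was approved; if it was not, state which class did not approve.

Not approved — the A shares did not give the required vote.

A: a majority of 2314083 is 1157042; 1,157,042 required, 1,156,792 in favor — not approved.
B: 2/3 of 483679 = 322452.67, rounded up to 322453; 322,453 required, 322,602 in favor — approved.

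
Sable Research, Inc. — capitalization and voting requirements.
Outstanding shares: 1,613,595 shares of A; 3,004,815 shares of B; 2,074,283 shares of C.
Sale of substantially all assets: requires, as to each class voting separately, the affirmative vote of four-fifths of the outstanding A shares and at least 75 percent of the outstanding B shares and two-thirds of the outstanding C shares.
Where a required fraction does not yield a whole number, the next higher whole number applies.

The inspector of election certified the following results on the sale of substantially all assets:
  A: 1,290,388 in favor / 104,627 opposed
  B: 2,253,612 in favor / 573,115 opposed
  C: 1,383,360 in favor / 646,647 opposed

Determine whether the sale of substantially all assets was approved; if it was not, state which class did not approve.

Not approved — the A shares did not give the required vote.

A: 4/5 of 1613595 = 1290876; 1,290,876 required, 1,290,388 in favor — not approved.
B: 3/4 of 3004815 = 2253611.25, rounded up to 2253612; 2,253,612 required, 2,253,612 in favor — approved.
C: 2/3 of 2074283 = 1382855.33, rounded up to 1382856; 1,382,856 required, 1,383,360 in favor — approved.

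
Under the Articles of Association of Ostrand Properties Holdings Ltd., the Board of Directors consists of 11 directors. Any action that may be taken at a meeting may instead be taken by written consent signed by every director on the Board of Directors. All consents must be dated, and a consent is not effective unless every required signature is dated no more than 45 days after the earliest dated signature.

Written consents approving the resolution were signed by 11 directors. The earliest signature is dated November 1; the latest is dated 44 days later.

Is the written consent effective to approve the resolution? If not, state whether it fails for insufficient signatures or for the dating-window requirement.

Effective — both the signature and dating-window requirements are satisfied.

Signatures required: the unanimous vote of 11 — unanimous means all 11, so 11 needed; 11 signed. Sufficient.
Dating window: the latest signature is 44 days after the earliest; the limit is 45 days. Within the window.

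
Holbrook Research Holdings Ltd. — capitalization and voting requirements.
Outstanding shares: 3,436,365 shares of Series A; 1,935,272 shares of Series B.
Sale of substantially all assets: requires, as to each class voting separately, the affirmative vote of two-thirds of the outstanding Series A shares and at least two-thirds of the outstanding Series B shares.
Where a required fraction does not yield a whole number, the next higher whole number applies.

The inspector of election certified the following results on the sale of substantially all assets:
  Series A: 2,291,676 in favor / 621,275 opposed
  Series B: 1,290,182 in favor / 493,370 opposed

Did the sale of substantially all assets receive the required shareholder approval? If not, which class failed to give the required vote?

Series A: 2/3 of 3436365 = 2290910; 2,290,910 required, 2,291,676 in favor — approved.
Series B: 2/3 of 1935272 = 1290181.33, rounded up to 1290182; 1,290,182 required, 1,290,182 in favor — approved.

Approved — every class gave the required vote.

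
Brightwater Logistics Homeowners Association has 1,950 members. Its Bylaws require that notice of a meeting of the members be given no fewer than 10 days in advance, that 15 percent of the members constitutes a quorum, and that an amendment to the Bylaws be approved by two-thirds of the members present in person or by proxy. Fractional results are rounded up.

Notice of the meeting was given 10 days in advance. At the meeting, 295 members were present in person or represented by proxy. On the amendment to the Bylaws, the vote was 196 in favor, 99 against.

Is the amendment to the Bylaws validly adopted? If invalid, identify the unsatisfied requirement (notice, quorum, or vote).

Invalid — vote requirement not satisfied.

Notice: 10 days given; 10 required. Satisfied.
Quorum: 15% of 1,950 = 292.50, rounded up to 293; 295 present. Satisfied.
Vote: requires two-thirds of those present (295); 2/3 of 295 = 196.67, rounded up to 197, so 197 needed; 196 in favor. Not satisfied.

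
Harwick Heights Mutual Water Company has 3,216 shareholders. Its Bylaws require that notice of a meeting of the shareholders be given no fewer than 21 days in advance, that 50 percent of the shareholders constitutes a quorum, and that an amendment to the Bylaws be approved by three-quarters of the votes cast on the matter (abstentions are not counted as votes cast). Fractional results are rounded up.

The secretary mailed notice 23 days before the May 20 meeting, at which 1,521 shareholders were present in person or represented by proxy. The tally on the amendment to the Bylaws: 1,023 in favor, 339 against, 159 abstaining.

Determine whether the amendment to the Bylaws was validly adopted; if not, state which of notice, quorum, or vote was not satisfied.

Invalid — quorum requirement not satisfied.

Notice: 23 days given; 21 required. Satisfied.
Quorum: 50% of 3,216 = 1,608; 1,521 present. Not satisfied.
Vote: requires three-fourths of the votes cast (1,521 − 159 abstaining = 1,362); 3/4 of 1362 = 1021.50, rounded up to 1022, so 1,022 needed; 1,023 in favor. Satisfied.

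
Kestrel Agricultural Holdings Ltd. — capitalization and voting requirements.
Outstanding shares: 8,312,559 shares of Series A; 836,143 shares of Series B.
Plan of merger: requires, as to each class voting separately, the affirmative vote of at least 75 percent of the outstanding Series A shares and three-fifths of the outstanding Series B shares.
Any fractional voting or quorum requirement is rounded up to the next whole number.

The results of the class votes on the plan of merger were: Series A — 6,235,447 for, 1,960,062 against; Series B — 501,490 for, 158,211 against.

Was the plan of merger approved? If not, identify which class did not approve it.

Series A: 3/4 of 8312559 = 6234419.25, rounded up to 6234420; 6,234,420 required, 6,235,447 in favor — approved.
Series B: 3/5 of 836143 = 501685.80, rounded up to 501686; 501,686 required, 501,490 in favor — not approved.

Not approved — the Series B shares did not give the required vote.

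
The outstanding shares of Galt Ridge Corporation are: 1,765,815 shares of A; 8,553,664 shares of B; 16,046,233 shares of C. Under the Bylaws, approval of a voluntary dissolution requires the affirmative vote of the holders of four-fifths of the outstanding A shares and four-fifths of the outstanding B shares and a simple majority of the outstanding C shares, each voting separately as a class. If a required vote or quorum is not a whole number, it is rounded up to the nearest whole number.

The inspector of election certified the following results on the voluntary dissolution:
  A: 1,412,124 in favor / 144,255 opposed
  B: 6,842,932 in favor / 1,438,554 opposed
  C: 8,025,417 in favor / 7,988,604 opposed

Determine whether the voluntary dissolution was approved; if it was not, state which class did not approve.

Not approved — the A shares did not give the required vote.

A: 4/5 of 1765815 = 1412652; 1,412,652 required, 1,412,124 in favor — not approved.
B: 4/5 of 8553664 = 6842931.20, rounded up to 6842932; 6,842,932 required, 6,842,932 in favor — approved.
C: a majority of 16046233 is 8023117; 8,023,117 required, 8,025,417 in favor — approved.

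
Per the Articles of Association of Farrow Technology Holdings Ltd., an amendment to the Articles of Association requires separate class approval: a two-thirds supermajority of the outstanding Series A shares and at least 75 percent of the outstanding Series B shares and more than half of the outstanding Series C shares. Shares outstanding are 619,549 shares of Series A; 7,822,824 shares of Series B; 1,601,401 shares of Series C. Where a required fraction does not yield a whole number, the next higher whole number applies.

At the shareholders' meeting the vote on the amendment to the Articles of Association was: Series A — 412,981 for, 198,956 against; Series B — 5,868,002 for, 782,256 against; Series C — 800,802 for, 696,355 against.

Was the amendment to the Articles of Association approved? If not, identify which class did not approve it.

Not approved — the Series A shares did not give the required vote.

Series A: 2/3 of 619549 = 413032.67, rounded up to 413033; 413,033 required, 412,981 in favor — not approved.
Series B: 3/4 of 7822824 = 5867118; 5,867,118 required, 5,868,002 in favor — approved.
Series C: a majority of 1601401 is 800701; 800,701 required, 800,802 in favor — approved.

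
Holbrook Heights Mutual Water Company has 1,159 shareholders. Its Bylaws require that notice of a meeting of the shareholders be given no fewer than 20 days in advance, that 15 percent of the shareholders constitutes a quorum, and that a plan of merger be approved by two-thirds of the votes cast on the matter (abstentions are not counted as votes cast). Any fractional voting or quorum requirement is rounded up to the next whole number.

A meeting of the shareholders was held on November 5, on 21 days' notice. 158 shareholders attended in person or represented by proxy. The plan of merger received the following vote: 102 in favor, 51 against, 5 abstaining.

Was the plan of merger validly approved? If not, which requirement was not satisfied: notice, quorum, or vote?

Notice: 21 days given; 20 required. Satisfied.
Quorum: 15% of 1,159 = 173.85, rounded up to 174; 158 present. Not satisfied.
Vote: requires two-thirds of the votes cast (158 − 5 abstaining = 153); 2/3 of 153 = 102, so 102 needed; 102 in favor. Satisfied.

Invalid — quorum requirement not satisfied.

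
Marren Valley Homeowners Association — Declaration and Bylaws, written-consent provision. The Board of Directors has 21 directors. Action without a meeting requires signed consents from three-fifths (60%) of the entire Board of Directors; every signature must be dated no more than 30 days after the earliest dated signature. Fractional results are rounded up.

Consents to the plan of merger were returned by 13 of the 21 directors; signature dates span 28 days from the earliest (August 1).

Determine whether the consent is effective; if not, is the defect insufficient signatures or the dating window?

Effective — both the signature and dating-window requirements are satisfied.

Signatures required: three-fifths (60%) of 21 — 3/5 of 21 = 12.60, rounded up to 13, so 13 needed; 13 signed. Sufficient.
Dating window: the latest signature is 28 days after the earliest; the limit is 30 days. Within the window.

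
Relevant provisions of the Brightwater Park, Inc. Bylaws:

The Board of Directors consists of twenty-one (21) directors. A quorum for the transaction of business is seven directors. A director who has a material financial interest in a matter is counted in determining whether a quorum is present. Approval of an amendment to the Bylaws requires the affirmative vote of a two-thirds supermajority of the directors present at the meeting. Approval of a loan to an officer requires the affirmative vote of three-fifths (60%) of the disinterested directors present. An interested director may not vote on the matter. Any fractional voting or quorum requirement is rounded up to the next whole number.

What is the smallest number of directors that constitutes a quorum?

7

The quorum is fixed at 7.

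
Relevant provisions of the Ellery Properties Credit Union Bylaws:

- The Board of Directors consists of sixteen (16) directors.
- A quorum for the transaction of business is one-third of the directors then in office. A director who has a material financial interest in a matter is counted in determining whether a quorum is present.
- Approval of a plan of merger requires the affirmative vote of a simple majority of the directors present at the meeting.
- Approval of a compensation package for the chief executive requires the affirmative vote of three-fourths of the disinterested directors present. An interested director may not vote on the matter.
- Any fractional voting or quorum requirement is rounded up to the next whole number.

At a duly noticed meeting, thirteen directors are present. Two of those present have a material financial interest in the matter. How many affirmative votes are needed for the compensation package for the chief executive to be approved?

9

The compensation package for the chief executive requires three-fourths of the disinterested directors present (13 − 2 = 11).
3/4 of 11 = 8.25, rounded up to 9.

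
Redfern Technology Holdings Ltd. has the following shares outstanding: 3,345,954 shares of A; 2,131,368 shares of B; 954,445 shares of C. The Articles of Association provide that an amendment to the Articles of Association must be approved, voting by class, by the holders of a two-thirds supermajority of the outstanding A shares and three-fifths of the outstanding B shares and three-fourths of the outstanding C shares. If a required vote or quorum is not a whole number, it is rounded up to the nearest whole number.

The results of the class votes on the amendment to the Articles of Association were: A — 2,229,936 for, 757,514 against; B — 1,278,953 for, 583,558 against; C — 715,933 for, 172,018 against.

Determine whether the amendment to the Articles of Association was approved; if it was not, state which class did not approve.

A: 2/3 of 3345954 = 2230636; 2,230,636 required, 2,229,936 in favor — not approved.
B: 3/5 of 2131368 = 1278820.80, rounded up to 1278821; 1,278,821 required, 1,278,953 in favor — approved.
C: 3/4 of 954445 = 715833.75, rounded up to 715834; 715,834 required, 715,933 in favor — approved.

Not approved — the A shares did not give the required vote.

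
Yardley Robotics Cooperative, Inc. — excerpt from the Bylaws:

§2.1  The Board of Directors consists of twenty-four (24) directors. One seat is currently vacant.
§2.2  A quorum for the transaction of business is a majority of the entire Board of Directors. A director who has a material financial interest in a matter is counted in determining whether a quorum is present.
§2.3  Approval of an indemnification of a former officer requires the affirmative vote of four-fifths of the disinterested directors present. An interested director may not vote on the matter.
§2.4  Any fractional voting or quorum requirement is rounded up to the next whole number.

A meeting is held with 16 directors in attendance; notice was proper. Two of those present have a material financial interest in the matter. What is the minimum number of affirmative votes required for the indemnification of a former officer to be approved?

The indemnification of a former officer requires four-fifths of the disinterested directors present (16 − 2 = 14).
4/5 of 14 = 11.20, rounded up to 12.

12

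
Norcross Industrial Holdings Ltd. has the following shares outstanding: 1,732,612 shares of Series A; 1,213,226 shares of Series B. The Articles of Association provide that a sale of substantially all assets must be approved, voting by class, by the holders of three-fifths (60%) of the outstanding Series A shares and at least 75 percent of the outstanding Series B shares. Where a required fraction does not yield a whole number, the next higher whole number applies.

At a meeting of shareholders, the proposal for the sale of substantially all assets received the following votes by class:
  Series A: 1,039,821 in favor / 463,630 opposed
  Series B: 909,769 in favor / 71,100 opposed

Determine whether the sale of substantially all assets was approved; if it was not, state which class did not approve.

Series A: 3/5 of 1732612 = 1039567.20, rounded up to 1039568; 1,039,568 required, 1,039,821 in favor — approved.
Series B: 3/4 of 1213226 = 909919.50, rounded up to 909920; 909,920 required, 909,769 in favor — not approved.

Not approved — the Series B shares did not give the required vote.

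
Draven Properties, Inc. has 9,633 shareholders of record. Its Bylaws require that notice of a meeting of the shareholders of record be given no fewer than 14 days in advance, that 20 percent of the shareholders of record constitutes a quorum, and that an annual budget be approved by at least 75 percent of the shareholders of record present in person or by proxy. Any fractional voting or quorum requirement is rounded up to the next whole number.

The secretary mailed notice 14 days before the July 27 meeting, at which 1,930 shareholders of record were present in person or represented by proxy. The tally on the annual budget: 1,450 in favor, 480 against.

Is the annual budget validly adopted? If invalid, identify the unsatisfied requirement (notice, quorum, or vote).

Valid — all requirements satisfied.

Notice: 14 days given; 14 required. Satisfied.
Quorum: 20% of 9,633 = 1,926.60, rounded up to 1,927; 1,930 present. Satisfied.
Vote: requires three-fourths of those present (1,930); 3/4 of 1930 = 1447.50, rounded up to 1448, so 1,448 needed; 1,450 in favor. Satisfied.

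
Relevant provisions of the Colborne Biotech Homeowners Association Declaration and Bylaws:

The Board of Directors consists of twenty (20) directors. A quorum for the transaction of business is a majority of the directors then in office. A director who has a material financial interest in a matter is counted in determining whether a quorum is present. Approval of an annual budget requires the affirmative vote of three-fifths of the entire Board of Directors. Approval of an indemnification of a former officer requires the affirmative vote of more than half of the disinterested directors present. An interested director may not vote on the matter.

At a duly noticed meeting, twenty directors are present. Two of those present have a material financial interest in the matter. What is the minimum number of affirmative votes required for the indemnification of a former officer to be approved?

10

The indemnification of a former officer requires a majority of the disinterested directors present (20 − 2 = 18).
A majority of 18 is 10.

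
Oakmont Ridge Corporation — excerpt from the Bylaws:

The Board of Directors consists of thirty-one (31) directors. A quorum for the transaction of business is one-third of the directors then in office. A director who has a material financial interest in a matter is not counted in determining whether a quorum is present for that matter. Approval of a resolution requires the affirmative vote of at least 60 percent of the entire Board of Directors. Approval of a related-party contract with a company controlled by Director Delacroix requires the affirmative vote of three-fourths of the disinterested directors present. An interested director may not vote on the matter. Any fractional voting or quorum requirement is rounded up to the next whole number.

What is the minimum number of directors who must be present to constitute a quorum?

1/3 of 31 = 10.33, rounded up to 11.

11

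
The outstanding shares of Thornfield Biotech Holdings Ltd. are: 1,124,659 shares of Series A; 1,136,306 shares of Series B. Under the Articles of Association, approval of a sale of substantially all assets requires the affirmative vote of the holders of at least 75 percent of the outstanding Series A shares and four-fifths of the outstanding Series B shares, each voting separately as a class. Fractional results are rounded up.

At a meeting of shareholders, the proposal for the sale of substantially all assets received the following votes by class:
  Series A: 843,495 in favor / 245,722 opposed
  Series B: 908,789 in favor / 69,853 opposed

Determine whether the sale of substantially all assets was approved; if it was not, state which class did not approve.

Series A: 3/4 of 1124659 = 843494.25, rounded up to 843495; 843,495 required, 843,495 in favor — approved.
Series B: 4/5 of 1136306 = 909044.80, rounded up to 909045; 909,045 required, 908,789 in favor — not approved.

Not approved — the Series B shares did not give the required vote.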